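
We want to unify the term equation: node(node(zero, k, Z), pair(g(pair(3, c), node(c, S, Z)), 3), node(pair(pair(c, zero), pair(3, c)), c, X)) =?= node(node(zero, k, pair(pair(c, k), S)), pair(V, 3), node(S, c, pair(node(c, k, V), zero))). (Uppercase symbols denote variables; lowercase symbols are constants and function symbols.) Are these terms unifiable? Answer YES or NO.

YES

Decompose node/3: node(zero, k, Z) =?= node(zero, k, pair(pair(c, k), S)),  pair(g(pair(3, c), node(c, S, Z)), 3) =?= pair(V, 3),  node(pair(pair(c, zero), pair(3, c)), c, X) =?= node(S, c, pair(node(c, k, V), zero)).
Decompose node/3: zero =?= zero,  k =?= k,  Z =?= pair(pair(c, k), S).
Delete trivial equation zero =?= zero.
Delete trivial equation k =?= k.
Bind Z := pair(pair(c, k), S); substituting into the one remaining equation that mentions Z gives: pair(g(pair(3, c), node(c, S, pair(pair(c, k), S))), 3) =?= pair(V, 3).
Decompose pair/2: g(pair(3, c), node(c, S, pair(pair(c, k), S))) =?= V,  3 =?= 3.
Bind V := g(pair(3, c), node(c, S, pair(pair(c, k), S))); substituting into the one remaining equation that mentions V gives: node(pair(pair(c, zero), pair(3, c)), c, X) =?= node(S, c, pair(node(c, k, g(pair(3, c), node(c, S, pair(pair(c, k), S)))), zero)).
Delete trivial equation 3 =?= 3.
Decompose node/3: pair(pair(c, zero), pair(3, c)) =?= S,  c =?= c,  X =?= pair(node(c, k, g(pair(3, c), node(c, S, pair(pair(c, k), S)))), zero).
Bind S := pair(pair(c, zero), pair(3, c)); substituting into the one remaining equation that mentions S gives: X =?= pair(node(c, k, g(pair(3, c), node(c, pair(pair(c, zero), pair(3, c)), pair(pair(c, k), pair(pair(c, zero), pair(3, c)))))), zero). Substituting into the earlier bindings gives Z := pair(pair(c, k), pair(pair(c, zero), pair(3, c))), V := g(pair(3, c), node(c, pair(pair(c, zero), pair(3, c)), pair(pair(c, k), pair(pair(c, zero), pair(3, c))))).
Delete trivial equation c =?= c.
Bind X := pair(node(c, k, g(pair(3, c), node(c, pair(pair(c, zero), pair(3, c)), pair(pair(c, k), pair(pair(c, zero), pair(3, c)))))), zero).
No equations remain and no clash or occurs-check failure arose, so a unifier exists.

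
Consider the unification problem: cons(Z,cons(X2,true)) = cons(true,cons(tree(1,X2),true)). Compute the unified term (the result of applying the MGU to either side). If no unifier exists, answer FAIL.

FAIL

Decompose cons/2: Z = true,  cons(X2,true) = cons(tree(1,X2),true).
Bind Z := true; no other remaining equation mentions Z.
Decompose cons/2: X2 = tree(1,X2),  true = true.
Occurs check fails: X2 occurs in tree(1,X2); the equation X2 = tree(1,X2) has no finite solution.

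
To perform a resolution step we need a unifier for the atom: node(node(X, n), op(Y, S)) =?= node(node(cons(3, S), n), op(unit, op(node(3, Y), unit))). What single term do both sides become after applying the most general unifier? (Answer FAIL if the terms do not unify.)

node(node(cons(3, op(node(3, unit), unit)), n), op(unit, op(node(3, unit), unit)))

Decompose node/2: node(X, n) =?= node(cons(3, S), n),  op(Y, S) =?= op(unit, op(node(3, Y), unit)).
Decompose node/2: X =?= cons(3, S),  n =?= n.
Bind X := cons(3, S); no other remaining equation mentions X.
Delete trivial equation n =?= n.
Decompose op/2: Y =?= unit,  S =?= op(node(3, Y), unit).
Bind Y := unit; substituting into the remaining equation gives: S =?= op(node(3, unit), unit).
Bind S := op(node(3, unit), unit). Substituting into the earlier binding gives X := cons(3, op(node(3, unit), unit)).
Applying the MGU to either side gives node(node(cons(3, op(node(3, unit), unit)), n), op(unit, op(node(3, unit), unit))).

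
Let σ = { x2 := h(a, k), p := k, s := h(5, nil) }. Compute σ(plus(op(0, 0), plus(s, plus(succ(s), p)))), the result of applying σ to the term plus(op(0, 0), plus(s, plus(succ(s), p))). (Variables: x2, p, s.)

Replace each occurrence of p with k.
Replace each occurrence of s with h(5, nil).
Result: plus(op(0, 0), plus(h(5, nil), plus(succ(h(5, nil)), k))).

plus(op(0, 0), plus(h(5, nil), plus(succ(h(5, nil)), k)))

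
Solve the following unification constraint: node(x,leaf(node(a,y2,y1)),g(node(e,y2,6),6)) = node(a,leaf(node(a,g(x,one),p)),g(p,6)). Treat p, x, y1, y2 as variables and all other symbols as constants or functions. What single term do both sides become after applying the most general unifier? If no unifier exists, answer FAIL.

Decompose node/3: x = a,  leaf(node(a,y2,y1)) = leaf(node(a,g(x,one),p)),  g(node(e,y2,6),6) = g(p,6).
Bind x := a; substituting into the one remaining equation that mentions x gives: leaf(node(a,y2,y1)) = leaf(node(a,g(a,one),p)).
Decompose leaf/1: node(a,y2,y1) = node(a,g(a,one),p).
Decompose node/3: a = a,  y2 = g(a,one),  y1 = p.
Delete trivial equation a = a.
Bind y2 := g(a,one); substituting into the one remaining equation that mentions y2 gives: g(node(e,g(a,one),6),6) = g(p,6).
Bind y1 := p; no other remaining equation mentions y1.
Decompose g/2: node(e,g(a,one),6) = p,  6 = 6.
Bind p := node(e,g(a,one),6); no other remaining equation mentions p. Substituting into the earlier binding gives y1 := node(e,g(a,one),6).
Delete trivial equation 6 = 6.
Applying the MGU to either side gives node(a,leaf(node(a,g(a,one),node(e,g(a,one),6))),g(node(e,g(a,one),6),6)).

node(a,leaf(node(a,g(a,one),node(e,g(a,one),6))),g(node(e,g(a,one),6),6))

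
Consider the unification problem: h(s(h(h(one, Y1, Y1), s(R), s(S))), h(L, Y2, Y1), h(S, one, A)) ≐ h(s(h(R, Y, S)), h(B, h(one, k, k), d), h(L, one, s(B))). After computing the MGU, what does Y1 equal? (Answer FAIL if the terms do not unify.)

Decompose h/3: s(h(h(one, Y1, Y1), s(R), s(S))) ≐ s(h(R, Y, S)),  h(L, Y2, Y1) ≐ h(B, h(one, k, k), d),  h(S, one, A) ≐ h(L, one, s(B)).
Decompose s/1: h(h(one, Y1, Y1), s(R), s(S)) ≐ h(R, Y, S).
Decompose h/3: h(one, Y1, Y1) ≐ R,  s(R) ≐ Y,  s(S) ≐ S.
Bind R := h(one, Y1, Y1); substituting into the one remaining equation that mentions R gives: s(h(one, Y1, Y1)) ≐ Y.
Bind Y := s(h(one, Y1, Y1)); no other remaining equation mentions Y.
Occurs check fails: S occurs in s(S); the equation S ≐ s(S) has no finite solution.

FAIL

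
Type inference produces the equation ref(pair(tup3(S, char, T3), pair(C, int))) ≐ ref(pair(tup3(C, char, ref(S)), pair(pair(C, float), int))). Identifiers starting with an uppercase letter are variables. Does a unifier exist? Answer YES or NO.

Decompose ref/1: pair(tup3(S, char, T3), pair(C, int)) ≐ pair(tup3(C, char, ref(S)), pair(pair(C, float), int)).
Decompose pair/2: tup3(S, char, T3) ≐ tup3(C, char, ref(S)),  pair(C, int) ≐ pair(pair(C, float), int).
Decompose tup3/3: S ≐ C,  char ≐ char,  T3 ≐ ref(S).
Bind S := C; substituting into the one remaining equation that mentions S gives: T3 ≐ ref(C).
Delete trivial equation char ≐ char.
Bind T3 := ref(C); no other remaining equation mentions T3.
Decompose pair/2: C ≐ pair(C, float),  int ≐ int.
Occurs check fails: C occurs in pair(C, float); the equation C ≐ pair(C, float) has no finite solution.

NO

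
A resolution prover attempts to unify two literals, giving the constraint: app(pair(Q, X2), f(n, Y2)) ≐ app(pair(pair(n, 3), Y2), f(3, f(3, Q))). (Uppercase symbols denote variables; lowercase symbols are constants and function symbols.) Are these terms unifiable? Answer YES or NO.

Decompose app/2: pair(Q, X2) ≐ pair(pair(n, 3), Y2),  f(n, Y2) ≐ f(3, f(3, Q)).
Decompose pair/2: Q ≐ pair(n, 3),  X2 ≐ Y2.
Bind Q := pair(n, 3); substituting into the one remaining equation that mentions Q gives: f(n, Y2) ≐ f(3, f(3, pair(n, 3))).
Bind X2 := Y2; no other remaining equation mentions X2.
Decompose f/2: n ≐ 3,  Y2 ≐ f(3, pair(n, 3)).
Clash: constants n and 3 differ; no unifier exists.

NO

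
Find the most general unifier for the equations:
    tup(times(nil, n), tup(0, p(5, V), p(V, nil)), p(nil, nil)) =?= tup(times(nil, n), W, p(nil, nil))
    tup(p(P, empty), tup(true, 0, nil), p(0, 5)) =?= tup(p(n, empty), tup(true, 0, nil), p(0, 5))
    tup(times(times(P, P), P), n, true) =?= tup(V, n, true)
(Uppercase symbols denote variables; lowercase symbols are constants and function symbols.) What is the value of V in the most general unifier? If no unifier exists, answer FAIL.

Decompose tup/3: times(nil, n) =?= times(nil, n),  tup(0, p(5, V), p(V, nil)) =?= W,  p(nil, nil) =?= p(nil, nil).
Delete trivial equation times(nil, n) =?= times(nil, n).
Bind W := tup(0, p(5, V), p(V, nil)); no other remaining equation mentions W.
Delete trivial equation p(nil, nil) =?= p(nil, nil).
Decompose tup/3: p(P, empty) =?= p(n, empty),  tup(true, 0, nil) =?= tup(true, 0, nil),  p(0, 5) =?= p(0, 5).
Decompose p/2: P =?= n,  empty =?= empty.
Bind P := n; substituting into the one remaining equation that mentions P gives: tup(times(times(n, n), n), n, true) =?= tup(V, n, true).
Delete trivial equation empty =?= empty.
Delete trivial equation tup(true, 0, nil) =?= tup(true, 0, nil).
Delete trivial equation p(0, 5) =?= p(0, 5).
Decompose tup/3: times(times(n, n), n) =?= V,  n =?= n,  true =?= true.
Bind V := times(times(n, n), n); no other remaining equation mentions V. Substituting into the earlier binding gives W := tup(0, p(5, times(times(n, n), n)), p(times(times(n, n), n), nil)).
Delete trivial equation n =?= n.
Delete trivial equation true =?= true.
MGU = { W ↦ tup(0, p(5, times(times(n, n), n)), p(times(times(n, n), n), nil)), P ↦ n, V ↦ times(times(n, n), n) }, so V ↦ times(times(n, n), n).

times(times(n, n), n)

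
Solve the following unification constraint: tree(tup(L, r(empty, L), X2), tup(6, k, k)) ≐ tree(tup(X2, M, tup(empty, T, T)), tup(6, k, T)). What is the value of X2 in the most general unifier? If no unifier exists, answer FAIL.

tup(empty, k, k)

Decompose tree/2: tup(L, r(empty, L), X2) ≐ tup(X2, M, tup(empty, T, T)),  tup(6, k, k) ≐ tup(6, k, T).
Decompose tup/3: L ≐ X2,  r(empty, L) ≐ M,  X2 ≐ tup(empty, T, T).
Bind L := X2; substituting into the one remaining equation that mentions L gives: r(empty, X2) ≐ M.
Bind M := r(empty, X2); no other remaining equation mentions M.
Bind X2 := tup(empty, T, T); no other remaining equation mentions X2. Substituting into the earlier bindings gives L := tup(empty, T, T), M := r(empty, tup(empty, T, T)).
Decompose tup/3: 6 ≐ 6,  k ≐ k,  k ≐ T.
Delete trivial equation 6 ≐ 6.
Delete trivial equation k ≐ k.
Bind T := k. Substituting into the earlier bindings gives L := tup(empty, k, k), M := r(empty, tup(empty, k, k)), X2 := tup(empty, k, k).
MGU = { L := tup(empty, k, k), M := r(empty, tup(empty, k, k)), X2 := tup(empty, k, k), T := k }, so X2 := tup(empty, k, k).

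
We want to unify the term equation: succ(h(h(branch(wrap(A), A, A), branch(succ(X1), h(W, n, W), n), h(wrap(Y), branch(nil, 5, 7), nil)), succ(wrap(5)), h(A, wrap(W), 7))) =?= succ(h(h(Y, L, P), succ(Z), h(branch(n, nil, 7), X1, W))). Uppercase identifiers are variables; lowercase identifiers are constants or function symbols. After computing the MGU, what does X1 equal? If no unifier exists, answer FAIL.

Decompose succ/1: h(h(branch(wrap(A), A, A), branch(succ(X1), h(W, n, W), n), h(wrap(Y), branch(nil, 5, 7), nil)), succ(wrap(5)), h(A, wrap(W), 7)) =?= h(h(Y, L, P), succ(Z), h(branch(n, nil, 7), X1, W)).
Decompose h/3: h(branch(wrap(A), A, A), branch(succ(X1), h(W, n, W), n), h(wrap(Y), branch(nil, 5, 7), nil)) =?= h(Y, L, P),  succ(wrap(5)) =?= succ(Z),  h(A, wrap(W), 7) =?= h(branch(n, nil, 7), X1, W).
Decompose h/3: branch(wrap(A), A, A) =?= Y,  branch(succ(X1), h(W, n, W), n) =?= L,  h(wrap(Y), branch(nil, 5, 7), nil) =?= P.
Bind Y := branch(wrap(A), A, A); substituting into the one remaining equation that mentions Y gives: h(wrap(branch(wrap(A), A, A)), branch(nil, 5, 7), nil) =?= P.
Bind L := branch(succ(X1), h(W, n, W), n); no other remaining equation mentions L.
Bind P := h(wrap(branch(wrap(A), A, A)), branch(nil, 5, 7), nil); no other remaining equation mentions P.
Decompose succ/1: wrap(5) =?= Z.
Bind Z := wrap(5); no other remaining equation mentions Z.
Decompose h/3: A =?= branch(n, nil, 7),  wrap(W) =?= X1,  7 =?= W.
Bind A := branch(n, nil, 7); no other remaining equation mentions A. Substituting into the earlier bindings gives Y := branch(wrap(branch(n, nil, 7)), branch(n, nil, 7), branch(n, nil, 7)), P := h(wrap(branch(wrap(branch(n, nil, 7)), branch(n, nil, 7), branch(n, nil, 7))), branch(nil, 5, 7), nil).
Bind X1 := wrap(W); no other remaining equation mentions X1. Substituting into the earlier binding gives L := branch(succ(wrap(W)), h(W, n, W), n).
Bind W := 7. Substituting into the earlier bindings gives L := branch(succ(wrap(7)), h(7, n, 7), n), X1 := wrap(7).
MGU = { Y -> branch(wrap(branch(n, nil, 7)), branch(n, nil, 7), branch(n, nil, 7)), L -> branch(succ(wrap(7)), h(7, n, 7), n), P -> h(wrap(branch(wrap(branch(n, nil, 7)), branch(n, nil, 7), branch(n, nil, 7))), branch(nil, 5, 7), nil), Z -> wrap(5), A -> branch(n, nil, 7), X1 -> wrap(7), W -> 7 }, so X1 -> wrap(7).

wrap(7)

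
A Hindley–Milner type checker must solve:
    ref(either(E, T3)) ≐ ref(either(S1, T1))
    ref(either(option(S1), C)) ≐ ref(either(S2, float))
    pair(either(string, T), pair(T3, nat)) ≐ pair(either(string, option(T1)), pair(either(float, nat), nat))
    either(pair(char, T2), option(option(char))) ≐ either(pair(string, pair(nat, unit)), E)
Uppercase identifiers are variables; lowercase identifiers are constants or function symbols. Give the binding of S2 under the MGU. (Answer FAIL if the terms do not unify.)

FAIL

Decompose ref/1: either(E, T3) ≐ either(S1, T1).
Decompose either/2: E ≐ S1,  T3 ≐ T1.
Bind E := S1; substituting into the one remaining equation that mentions E gives: either(pair(char, T2), option(option(char))) ≐ either(pair(string, pair(nat, unit)), S1).
Bind T3 := T1; substituting into the one remaining equation that mentions T3 gives: pair(either(string, T), pair(T1, nat)) ≐ pair(either(string, option(T1)), pair(either(float, nat), nat)).
Decompose ref/1: either(option(S1), C) ≐ either(S2, float).
Decompose either/2: option(S1) ≐ S2,  C ≐ float.
Bind S2 := option(S1); no other remaining equation mentions S2.
Bind C := float; no other remaining equation mentions C.
Decompose pair/2: either(string, T) ≐ either(string, option(T1)),  pair(T1, nat) ≐ pair(either(float, nat), nat).
Decompose either/2: string ≐ string,  T ≐ option(T1).
Delete trivial equation string ≐ string.
Bind T := option(T1); no other remaining equation mentions T.
Decompose pair/2: T1 ≐ either(float, nat),  nat ≐ nat.
Bind T1 := either(float, nat); no other remaining equation mentions T1. Substituting into the earlier bindings gives T3 := either(float, nat), T := option(either(float, nat)).
Delete trivial equation nat ≐ nat.
Decompose either/2: pair(char, T2) ≐ pair(string, pair(nat, unit)),  option(option(char)) ≐ S1.
Decompose pair/2: char ≐ string,  T2 ≐ pair(nat, unit).
Clash: constants char and string differ; no unifier exists.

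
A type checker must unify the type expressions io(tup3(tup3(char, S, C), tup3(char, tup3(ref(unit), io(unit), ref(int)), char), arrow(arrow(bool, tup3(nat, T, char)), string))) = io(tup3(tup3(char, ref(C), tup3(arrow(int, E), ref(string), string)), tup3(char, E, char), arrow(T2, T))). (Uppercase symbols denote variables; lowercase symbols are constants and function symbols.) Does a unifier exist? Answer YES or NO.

YES

Decompose io/1: tup3(tup3(char, S, C), tup3(char, tup3(ref(unit), io(unit), ref(int)), char), arrow(arrow(bool, tup3(nat, T, char)), string)) = tup3(tup3(char, ref(C), tup3(arrow(int, E), ref(string), string)), tup3(char, E, char), arrow(T2, T)).
Decompose tup3/3: tup3(char, S, C) = tup3(char, ref(C), tup3(arrow(int, E), ref(string), string)),  tup3(char, tup3(ref(unit), io(unit), ref(int)), char) = tup3(char, E, char),  arrow(arrow(bool, tup3(nat, T, char)), string) = arrow(T2, T).
Decompose tup3/3: char = char,  S = ref(C),  C = tup3(arrow(int, E), ref(string), string).
Delete trivial equation char = char.
Bind S := ref(C); no other remaining equation mentions S.
Bind C := tup3(arrow(int, E), ref(string), string); no other remaining equation mentions C. Substituting into the earlier binding gives S := ref(tup3(arrow(int, E), ref(string), string)).
Decompose tup3/3: char = char,  tup3(ref(unit), io(unit), ref(int)) = E,  char = char.
Delete trivial equation char = char.
Bind E := tup3(ref(unit), io(unit), ref(int)); no other remaining equation mentions E. Substituting into the earlier bindings gives S := ref(tup3(arrow(int, tup3(ref(unit), io(unit), ref(int))), ref(string), string)), C := tup3(arrow(int, tup3(ref(unit), io(unit), ref(int))), ref(string), string).
Delete trivial equation char = char.
Decompose arrow/2: arrow(bool, tup3(nat, T, char)) = T2,  string = T.
Bind T2 := arrow(bool, tup3(nat, T, char)); no other remaining equation mentions T2.
Bind T := string. Substituting into the earlier binding gives T2 := arrow(bool, tup3(nat, string, char)).
No equations remain and no clash or occurs-check failure arose, so a unifier exists.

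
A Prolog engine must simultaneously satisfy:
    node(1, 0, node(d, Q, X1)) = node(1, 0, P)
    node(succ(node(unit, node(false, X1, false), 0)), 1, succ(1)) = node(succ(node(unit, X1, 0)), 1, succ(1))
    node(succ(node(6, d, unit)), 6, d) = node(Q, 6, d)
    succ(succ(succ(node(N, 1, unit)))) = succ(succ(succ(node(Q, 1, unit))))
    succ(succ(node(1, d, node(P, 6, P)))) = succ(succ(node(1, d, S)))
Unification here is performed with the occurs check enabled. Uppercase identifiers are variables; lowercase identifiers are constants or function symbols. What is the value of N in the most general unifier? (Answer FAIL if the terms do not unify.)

FAIL

Decompose node/3: 1 = 1,  0 = 0,  node(d, Q, X1) = P.
Delete trivial equation 1 = 1.
Delete trivial equation 0 = 0.
Bind P := node(d, Q, X1); substituting into the one remaining equation that mentions P gives: succ(succ(node(1, d, node(node(d, Q, X1), 6, node(d, Q, X1))))) = succ(succ(node(1, d, S))).
Decompose node/3: succ(node(unit, node(false, X1, false), 0)) = succ(node(unit, X1, 0)),  1 = 1,  succ(1) = succ(1).
Decompose succ/1: node(unit, node(false, X1, false), 0) = node(unit, X1, 0).
Decompose node/3: unit = unit,  node(false, X1, false) = X1,  0 = 0.
Delete trivial equation unit = unit.
Occurs check fails: X1 occurs in node(false, X1, false); the equation X1 = node(false, X1, false) has no finite solution.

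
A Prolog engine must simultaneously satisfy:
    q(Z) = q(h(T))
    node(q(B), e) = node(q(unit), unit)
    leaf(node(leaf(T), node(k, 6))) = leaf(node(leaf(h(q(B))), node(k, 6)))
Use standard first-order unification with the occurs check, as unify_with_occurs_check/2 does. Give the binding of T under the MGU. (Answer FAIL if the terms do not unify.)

Decompose q/1: Z = h(T).
Bind Z := h(T); no other remaining equation mentions Z.
Decompose node/2: q(B) = q(unit),  e = unit.
Decompose q/1: B = unit.
Bind B := unit; substituting into the one remaining equation that mentions B gives: leaf(node(leaf(T), node(k, 6))) = leaf(node(leaf(h(q(unit))), node(k, 6))).
Clash: constants e and unit differ; no unifier exists.

FAIL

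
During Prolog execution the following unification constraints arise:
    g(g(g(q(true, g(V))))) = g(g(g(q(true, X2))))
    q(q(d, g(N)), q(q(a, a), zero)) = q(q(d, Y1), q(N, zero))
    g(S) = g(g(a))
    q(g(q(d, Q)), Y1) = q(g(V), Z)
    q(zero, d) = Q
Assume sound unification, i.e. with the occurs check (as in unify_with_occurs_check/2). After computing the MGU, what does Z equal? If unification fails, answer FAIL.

g(q(a, a))

Decompose g/1: g(g(q(true, g(V)))) = g(g(q(true, X2))).
Decompose g/1: g(q(true, g(V))) = g(q(true, X2)).
Decompose g/1: q(true, g(V)) = q(true, X2).
Decompose q/2: true = true,  g(V) = X2.
Delete trivial equation true = true.
Bind X2 := g(V); no other remaining equation mentions X2.
Decompose q/2: q(d, g(N)) = q(d, Y1),  q(q(a, a), zero) = q(N, zero).
Decompose q/2: d = d,  g(N) = Y1.
Delete trivial equation d = d.
Bind Y1 := g(N); substituting into the one remaining equation that mentions Y1 gives: q(g(q(d, Q)), g(N)) = q(g(V), Z).
Decompose q/2: q(a, a) = N,  zero = zero.
Bind N := q(a, a); substituting into the one remaining equation that mentions N gives: q(g(q(d, Q)), g(q(a, a))) = q(g(V), Z). Substituting into the earlier binding gives Y1 := g(q(a, a)).
Delete trivial equation zero = zero.
Decompose g/1: S = g(a).
Bind S := g(a); no other remaining equation mentions S.
Decompose q/2: g(q(d, Q)) = g(V),  g(q(a, a)) = Z.
Decompose g/1: q(d, Q) = V.
Bind V := q(d, Q); no other remaining equation mentions V. Substituting into the earlier binding gives X2 := g(q(d, Q)).
Bind Z := g(q(a, a)); no other remaining equation mentions Z.
Bind Q := q(zero, d). Substituting into the earlier bindings gives X2 := g(q(d, q(zero, d))), V := q(d, q(zero, d)).
MGU = { X2 = g(q(d, q(zero, d))), Y1 = g(q(a, a)), N = q(a, a), S = g(a), V = q(d, q(zero, d)), Z = g(q(a, a)), Q = q(zero, d) }, so Z = g(q(a, a)).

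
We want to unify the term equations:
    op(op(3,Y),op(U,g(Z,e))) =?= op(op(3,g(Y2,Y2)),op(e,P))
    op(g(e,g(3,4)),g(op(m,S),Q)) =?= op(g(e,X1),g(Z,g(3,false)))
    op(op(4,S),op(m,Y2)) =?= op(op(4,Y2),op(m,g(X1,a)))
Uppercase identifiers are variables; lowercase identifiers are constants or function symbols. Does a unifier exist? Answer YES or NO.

Decompose op/2: op(3,Y) =?= op(3,g(Y2,Y2)),  op(U,g(Z,e)) =?= op(e,P).
Decompose op/2: 3 =?= 3,  Y =?= g(Y2,Y2).
Delete trivial equation 3 =?= 3.
Bind Y := g(Y2,Y2); no other remaining equation mentions Y.
Decompose op/2: U =?= e,  g(Z,e) =?= P.
Bind U := e; no other remaining equation mentions U.
Bind P := g(Z,e); no other remaining equation mentions P.
Decompose op/2: g(e,g(3,4)) =?= g(e,X1),  g(op(m,S),Q) =?= g(Z,g(3,false)).
Decompose g/2: e =?= e,  g(3,4) =?= X1.
Delete trivial equation e =?= e.
Bind X1 := g(3,4); substituting into the one remaining equation that mentions X1 gives: op(op(4,S),op(m,Y2)) =?= op(op(4,Y2),op(m,g(g(3,4),a))).
Decompose g/2: op(m,S) =?= Z,  Q =?= g(3,false).
Bind Z := op(m,S); no other remaining equation mentions Z. Substituting into the earlier binding gives P := g(op(m,S),e).
Bind Q := g(3,false); no other remaining equation mentions Q.
Decompose op/2: op(4,S) =?= op(4,Y2),  op(m,Y2) =?= op(m,g(g(3,4),a)).
Decompose op/2: 4 =?= 4,  S =?= Y2.
Delete trivial equation 4 =?= 4.
Bind S := Y2; no other remaining equation mentions S. Substituting into the earlier bindings gives P := g(op(m,Y2),e), Z := op(m,Y2).
Decompose op/2: m =?= m,  Y2 =?= g(g(3,4),a).
Delete trivial equation m =?= m.
Bind Y2 := g(g(3,4),a). Substituting into the earlier bindings gives Y := g(g(g(3,4),a),g(g(3,4),a)), P := g(op(m,g(g(3,4),a)),e), Z := op(m,g(g(3,4),a)), S := g(g(3,4),a).
No equations remain and no clash or occurs-check failure arose, so a unifier exists.

YES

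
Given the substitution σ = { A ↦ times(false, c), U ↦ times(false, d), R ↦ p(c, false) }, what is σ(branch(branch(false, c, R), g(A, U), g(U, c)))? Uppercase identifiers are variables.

Replace each occurrence of A with times(false, c).
Replace each occurrence of U with times(false, d).
Replace each occurrence of R with p(c, false).
Result: branch(branch(false, c, p(c, false)), g(times(false, c), times(false, d)), g(times(false, d), c)).

branch(branch(false, c, p(c, false)), g(times(false, c), times(false, d)), g(times(false, d), c))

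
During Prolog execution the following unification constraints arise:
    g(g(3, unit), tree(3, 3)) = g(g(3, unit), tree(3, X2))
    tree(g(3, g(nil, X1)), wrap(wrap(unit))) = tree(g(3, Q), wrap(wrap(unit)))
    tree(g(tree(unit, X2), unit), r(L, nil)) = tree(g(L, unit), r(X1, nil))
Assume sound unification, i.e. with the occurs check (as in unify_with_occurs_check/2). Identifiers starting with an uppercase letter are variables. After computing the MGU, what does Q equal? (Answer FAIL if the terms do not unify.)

Decompose g/2: g(3, unit) = g(3, unit),  tree(3, 3) = tree(3, X2).
Delete trivial equation g(3, unit) = g(3, unit).
Decompose tree/2: 3 = 3,  3 = X2.
Delete trivial equation 3 = 3.
Bind X2 := 3; substituting into the one remaining equation that mentions X2 gives: tree(g(tree(unit, 3), unit), r(L, nil)) = tree(g(L, unit), r(X1, nil)).
Decompose tree/2: g(3, g(nil, X1)) = g(3, Q),  wrap(wrap(unit)) = wrap(wrap(unit)).
Decompose g/2: 3 = 3,  g(nil, X1) = Q.
Delete trivial equation 3 = 3.
Bind Q := g(nil, X1); no other remaining equation mentions Q.
Delete trivial equation wrap(wrap(unit)) = wrap(wrap(unit)).
Decompose tree/2: g(tree(unit, 3), unit) = g(L, unit),  r(L, nil) = r(X1, nil).
Decompose g/2: tree(unit, 3) = L,  unit = unit.
Bind L := tree(unit, 3); substituting into the one remaining equation that mentions L gives: r(tree(unit, 3), nil) = r(X1, nil).
Delete trivial equation unit = unit.
Decompose r/2: tree(unit, 3) = X1,  nil = nil.
Bind X1 := tree(unit, 3); no other remaining equation mentions X1. Substituting into the earlier binding gives Q := g(nil, tree(unit, 3)).
Delete trivial equation nil = nil.
MGU = { X2 ↦ 3, Q ↦ g(nil, tree(unit, 3)), L ↦ tree(unit, 3), X1 ↦ tree(unit, 3) }, so Q ↦ g(nil, tree(unit, 3)).

g(nil, tree(unit, 3))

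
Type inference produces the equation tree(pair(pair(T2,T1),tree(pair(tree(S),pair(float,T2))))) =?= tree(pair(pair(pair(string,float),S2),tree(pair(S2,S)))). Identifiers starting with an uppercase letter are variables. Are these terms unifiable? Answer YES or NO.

Decompose tree/1: pair(pair(T2,T1),tree(pair(tree(S),pair(float,T2)))) =?= pair(pair(pair(string,float),S2),tree(pair(S2,S))).
Decompose pair/2: pair(T2,T1) =?= pair(pair(string,float),S2),  tree(pair(tree(S),pair(float,T2))) =?= tree(pair(S2,S)).
Decompose pair/2: T2 =?= pair(string,float),  T1 =?= S2.
Bind T2 := pair(string,float); substituting into the one remaining equation that mentions T2 gives: tree(pair(tree(S),pair(float,pair(string,float)))) =?= tree(pair(S2,S)).
Bind T1 := S2; no other remaining equation mentions T1.
Decompose tree/1: pair(tree(S),pair(float,pair(string,float))) =?= pair(S2,S).
Decompose pair/2: tree(S) =?= S2,  pair(float,pair(string,float)) =?= S.
Bind S2 := tree(S); no other remaining equation mentions S2. Substituting into the earlier binding gives T1 := tree(S).
Bind S := pair(float,pair(string,float)). Substituting into the earlier bindings gives T1 := tree(pair(float,pair(string,float))), S2 := tree(pair(float,pair(string,float))).
No equations remain and no clash or occurs-check failure arose, so a unifier exists.

YES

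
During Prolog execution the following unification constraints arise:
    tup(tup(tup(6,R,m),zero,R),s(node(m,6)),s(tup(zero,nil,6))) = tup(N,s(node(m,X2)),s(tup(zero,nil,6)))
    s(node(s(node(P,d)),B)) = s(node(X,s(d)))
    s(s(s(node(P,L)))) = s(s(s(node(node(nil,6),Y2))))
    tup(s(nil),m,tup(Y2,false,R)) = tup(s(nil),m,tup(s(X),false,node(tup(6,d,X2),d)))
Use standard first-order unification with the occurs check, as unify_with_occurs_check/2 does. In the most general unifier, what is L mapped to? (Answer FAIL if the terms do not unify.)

Decompose tup/3: tup(tup(6,R,m),zero,R) = N,  s(node(m,6)) = s(node(m,X2)),  s(tup(zero,nil,6)) = s(tup(zero,nil,6)).
Bind N := tup(tup(6,R,m),zero,R); no other remaining equation mentions N.
Decompose s/1: node(m,6) = node(m,X2).
Decompose node/2: m = m,  6 = X2.
Delete trivial equation m = m.
Bind X2 := 6; substituting into the one remaining equation that mentions X2 gives: tup(s(nil),m,tup(Y2,false,R)) = tup(s(nil),m,tup(s(X),false,node(tup(6,d,6),d))).
Delete trivial equation s(tup(zero,nil,6)) = s(tup(zero,nil,6)).
Decompose s/1: node(s(node(P,d)),B) = node(X,s(d)).
Decompose node/2: s(node(P,d)) = X,  B = s(d).
Bind X := s(node(P,d)); substituting into the one remaining equation that mentions X gives: tup(s(nil),m,tup(Y2,false,R)) = tup(s(nil),m,tup(s(s(node(P,d))),false,node(tup(6,d,6),d))).
Bind B := s(d); no other remaining equation mentions B.
Decompose s/1: s(s(node(P,L))) = s(s(node(node(nil,6),Y2))).
Decompose s/1: s(node(P,L)) = s(node(node(nil,6),Y2)).
Decompose s/1: node(P,L) = node(node(nil,6),Y2).
Decompose node/2: P = node(nil,6),  L = Y2.
Bind P := node(nil,6); substituting into the one remaining equation that mentions P gives: tup(s(nil),m,tup(Y2,false,R)) = tup(s(nil),m,tup(s(s(node(node(nil,6),d))),false,node(tup(6,d,6),d))). Substituting into the earlier binding gives X := s(node(node(nil,6),d)).
Bind L := Y2; no other remaining equation mentions L.
Decompose tup/3: s(nil) = s(nil),  m = m,  tup(Y2,false,R) = tup(s(s(node(node(nil,6),d))),false,node(tup(6,d,6),d)).
Delete trivial equation s(nil) = s(nil).
Delete trivial equation m = m.
Decompose tup/3: Y2 = s(s(node(node(nil,6),d))),  false = false,  R = node(tup(6,d,6),d).
Bind Y2 := s(s(node(node(nil,6),d))); no other remaining equation mentions Y2. Substituting into the earlier binding gives L := s(s(node(node(nil,6),d))).
Delete trivial equation false = false.
Bind R := node(tup(6,d,6),d). Substituting into the earlier binding gives N := tup(tup(6,node(tup(6,d,6),d),m),zero,node(tup(6,d,6),d)).
MGU = { N ↦ tup(tup(6,node(tup(6,d,6),d),m),zero,node(tup(6,d,6),d)), X2 ↦ 6, X ↦ s(node(node(nil,6),d)), B ↦ s(d), P ↦ node(nil,6), L ↦ s(s(node(node(nil,6),d))), Y2 ↦ s(s(node(node(nil,6),d))), R ↦ node(tup(6,d,6),d) }, so L ↦ s(s(node(node(nil,6),d))).

s(s(node(node(nil,6),d)))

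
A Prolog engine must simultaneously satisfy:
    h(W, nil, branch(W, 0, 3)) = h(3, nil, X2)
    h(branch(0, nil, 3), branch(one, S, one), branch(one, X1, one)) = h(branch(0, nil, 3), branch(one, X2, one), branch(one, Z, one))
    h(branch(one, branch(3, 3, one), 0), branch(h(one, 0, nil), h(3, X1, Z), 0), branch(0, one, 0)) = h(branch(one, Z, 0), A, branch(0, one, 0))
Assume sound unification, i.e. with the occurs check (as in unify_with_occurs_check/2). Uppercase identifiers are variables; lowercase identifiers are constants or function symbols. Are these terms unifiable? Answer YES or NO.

Decompose h/3: W = 3,  nil = nil,  branch(W, 0, 3) = X2.
Bind W := 3; substituting into the one remaining equation that mentions W gives: branch(3, 0, 3) = X2.
Delete trivial equation nil = nil.
Bind X2 := branch(3, 0, 3); substituting into the one remaining equation that mentions X2 gives: h(branch(0, nil, 3), branch(one, S, one), branch(one, X1, one)) = h(branch(0, nil, 3), branch(one, branch(3, 0, 3), one), branch(one, Z, one)).
Decompose h/3: branch(0, nil, 3) = branch(0, nil, 3),  branch(one, S, one) = branch(one, branch(3, 0, 3), one),  branch(one, X1, one) = branch(one, Z, one).
Delete trivial equation branch(0, nil, 3) = branch(0, nil, 3).
Decompose branch/3: one = one,  S = branch(3, 0, 3),  one = one.
Delete trivial equation one = one.
Bind S := branch(3, 0, 3); no other remaining equation mentions S.
Delete trivial equation one = one.
Decompose branch/3: one = one,  X1 = Z,  one = one.
Delete trivial equation one = one.
Bind X1 := Z; substituting into the one remaining equation that mentions X1 gives: h(branch(one, branch(3, 3, one), 0), branch(h(one, 0, nil), h(3, Z, Z), 0), branch(0, one, 0)) = h(branch(one, Z, 0), A, branch(0, one, 0)).
Delete trivial equation one = one.
Decompose h/3: branch(one, branch(3, 3, one), 0) = branch(one, Z, 0),  branch(h(one, 0, nil), h(3, Z, Z), 0) = A,  branch(0, one, 0) = branch(0, one, 0).
Decompose branch/3: one = one,  branch(3, 3, one) = Z,  0 = 0.
Delete trivial equation one = one.
Bind Z := branch(3, 3, one); substituting into the one remaining equation that mentions Z gives: branch(h(one, 0, nil), h(3, branch(3, 3, one), branch(3, 3, one)), 0) = A. Substituting into the earlier binding gives X1 := branch(3, 3, one).
Delete trivial equation 0 = 0.
Bind A := branch(h(one, 0, nil), h(3, branch(3, 3, one), branch(3, 3, one)), 0); no other remaining equation mentions A.
Delete trivial equation branch(0, one, 0) = branch(0, one, 0).
No equations remain and no clash or occurs-check failure arose, so a unifier exists.

YES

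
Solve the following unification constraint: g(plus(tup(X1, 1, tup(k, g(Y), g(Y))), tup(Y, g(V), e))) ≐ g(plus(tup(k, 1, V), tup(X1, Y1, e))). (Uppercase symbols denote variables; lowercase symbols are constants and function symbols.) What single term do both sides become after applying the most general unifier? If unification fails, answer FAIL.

g(plus(tup(k, 1, tup(k, g(k), g(k))), tup(k, g(tup(k, g(k), g(k))), e)))

Decompose g/1: plus(tup(X1, 1, tup(k, g(Y), g(Y))), tup(Y, g(V), e)) ≐ plus(tup(k, 1, V), tup(X1, Y1, e)).
Decompose plus/2: tup(X1, 1, tup(k, g(Y), g(Y))) ≐ tup(k, 1, V),  tup(Y, g(V), e) ≐ tup(X1, Y1, e).
Decompose tup/3: X1 ≐ k,  1 ≐ 1,  tup(k, g(Y), g(Y)) ≐ V.
Bind X1 := k; substituting into the one remaining equation that mentions X1 gives: tup(Y, g(V), e) ≐ tup(k, Y1, e).
Delete trivial equation 1 ≐ 1.
Bind V := tup(k, g(Y), g(Y)); substituting into the remaining equation gives: tup(Y, g(tup(k, g(Y), g(Y))), e) ≐ tup(k, Y1, e).
Decompose tup/3: Y ≐ k,  g(tup(k, g(Y), g(Y))) ≐ Y1,  e ≐ e.
Bind Y := k; substituting into the one remaining equation that mentions Y gives: g(tup(k, g(k), g(k))) ≐ Y1. Substituting into the earlier binding gives V := tup(k, g(k), g(k)).
Bind Y1 := g(tup(k, g(k), g(k))); no other remaining equation mentions Y1.
Delete trivial equation e ≐ e.
Applying the MGU to either side gives g(plus(tup(k, 1, tup(k, g(k), g(k))), tup(k, g(tup(k, g(k), g(k))), e))).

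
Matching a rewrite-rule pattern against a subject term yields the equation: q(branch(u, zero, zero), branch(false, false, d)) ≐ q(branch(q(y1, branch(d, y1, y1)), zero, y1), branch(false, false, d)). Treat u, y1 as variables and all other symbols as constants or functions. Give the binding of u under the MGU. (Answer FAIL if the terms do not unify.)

Decompose q/2: branch(u, zero, zero) ≐ branch(q(y1, branch(d, y1, y1)), zero, y1),  branch(false, false, d) ≐ branch(false, false, d).
Decompose branch/3: u ≐ q(y1, branch(d, y1, y1)),  zero ≐ zero,  zero ≐ y1.
Bind u := q(y1, branch(d, y1, y1)); no other remaining equation mentions u.
Delete trivial equation zero ≐ zero.
Bind y1 := zero; no other remaining equation mentions y1. Substituting into the earlier binding gives u := q(zero, branch(d, zero, zero)).
Delete trivial equation branch(false, false, d) ≐ branch(false, false, d).
MGU = { u := q(zero, branch(d, zero, zero)), y1 := zero }, so u := q(zero, branch(d, zero, zero)).

q(zero, branch(d, zero, zero))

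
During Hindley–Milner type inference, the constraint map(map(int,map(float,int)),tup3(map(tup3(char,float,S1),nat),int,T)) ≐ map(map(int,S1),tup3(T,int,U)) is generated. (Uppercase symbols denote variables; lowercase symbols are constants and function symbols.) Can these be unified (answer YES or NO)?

Decompose map/2: map(int,map(float,int)) ≐ map(int,S1),  tup3(map(tup3(char,float,S1),nat),int,T) ≐ tup3(T,int,U).
Decompose map/2: int ≐ int,  map(float,int) ≐ S1.
Delete trivial equation int ≐ int.
Bind S1 := map(float,int); substituting into the remaining equation gives: tup3(map(tup3(char,float,map(float,int)),nat),int,T) ≐ tup3(T,int,U).
Decompose tup3/3: map(tup3(char,float,map(float,int)),nat) ≐ T,  int ≐ int,  T ≐ U.
Bind T := map(tup3(char,float,map(float,int)),nat); substituting into the one remaining equation that mentions T gives: map(tup3(char,float,map(float,int)),nat) ≐ U.
Delete trivial equation int ≐ int.
Bind U := map(tup3(char,float,map(float,int)),nat).
No equations remain and no clash or occurs-check failure arose, so a unifier exists.

YES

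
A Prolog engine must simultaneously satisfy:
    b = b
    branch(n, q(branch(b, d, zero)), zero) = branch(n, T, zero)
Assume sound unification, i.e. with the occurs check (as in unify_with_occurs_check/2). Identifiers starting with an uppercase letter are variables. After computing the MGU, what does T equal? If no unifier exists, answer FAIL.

q(branch(b, d, zero))

Delete trivial equation b = b.
Decompose branch/3: n = n,  q(branch(b, d, zero)) = T,  zero = zero.
Delete trivial equation n = n.
Bind T := q(branch(b, d, zero)); no other remaining equation mentions T.
Delete trivial equation zero = zero.
MGU = { T = q(branch(b, d, zero)) }, so T = q(branch(b, d, zero)).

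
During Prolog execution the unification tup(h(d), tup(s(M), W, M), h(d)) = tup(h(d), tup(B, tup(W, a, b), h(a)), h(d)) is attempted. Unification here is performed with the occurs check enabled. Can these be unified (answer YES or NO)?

NO

Decompose tup/3: h(d) = h(d),  tup(s(M), W, M) = tup(B, tup(W, a, b), h(a)),  h(d) = h(d).
Delete trivial equation h(d) = h(d).
Decompose tup/3: s(M) = B,  W = tup(W, a, b),  M = h(a).
Bind B := s(M); no other remaining equation mentions B.
Occurs check fails: W occurs in tup(W, a, b); the equation W = tup(W, a, b) has no finite solution.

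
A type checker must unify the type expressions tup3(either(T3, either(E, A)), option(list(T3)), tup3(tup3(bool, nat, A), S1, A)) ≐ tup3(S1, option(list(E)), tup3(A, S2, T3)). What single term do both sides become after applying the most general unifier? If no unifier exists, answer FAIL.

FAIL

Decompose tup3/3: either(T3, either(E, A)) ≐ S1,  option(list(T3)) ≐ option(list(E)),  tup3(tup3(bool, nat, A), S1, A) ≐ tup3(A, S2, T3).
Bind S1 := either(T3, either(E, A)); substituting into the one remaining equation that mentions S1 gives: tup3(tup3(bool, nat, A), either(T3, either(E, A)), A) ≐ tup3(A, S2, T3).
Decompose option/1: list(T3) ≐ list(E).
Decompose list/1: T3 ≐ E.
Bind T3 := E; substituting into the remaining equation gives: tup3(tup3(bool, nat, A), either(E, either(E, A)), A) ≐ tup3(A, S2, E). Substituting into the earlier binding gives S1 := either(E, either(E, A)).
Decompose tup3/3: tup3(bool, nat, A) ≐ A,  either(E, either(E, A)) ≐ S2,  A ≐ E.
Occurs check fails: A occurs in tup3(bool, nat, A); the equation A ≐ tup3(bool, nat, A) has no finite solution.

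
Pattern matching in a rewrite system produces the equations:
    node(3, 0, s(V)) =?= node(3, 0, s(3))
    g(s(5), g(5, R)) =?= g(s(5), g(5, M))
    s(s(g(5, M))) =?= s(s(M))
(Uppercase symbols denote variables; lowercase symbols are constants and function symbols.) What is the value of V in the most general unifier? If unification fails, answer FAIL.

FAIL

Decompose node/3: 3 =?= 3,  0 =?= 0,  s(V) =?= s(3).
Delete trivial equation 3 =?= 3.
Delete trivial equation 0 =?= 0.
Decompose s/1: V =?= 3.
Bind V := 3; no other remaining equation mentions V.
Decompose g/2: s(5) =?= s(5),  g(5, R) =?= g(5, M).
Delete trivial equation s(5) =?= s(5).
Decompose g/2: 5 =?= 5,  R =?= M.
Delete trivial equation 5 =?= 5.
Bind R := M; no other remaining equation mentions R.
Decompose s/1: s(g(5, M)) =?= s(M).
Decompose s/1: g(5, M) =?= M.
Occurs check fails: M occurs in g(5, M); the equation M =?= g(5, M) has no finite solution.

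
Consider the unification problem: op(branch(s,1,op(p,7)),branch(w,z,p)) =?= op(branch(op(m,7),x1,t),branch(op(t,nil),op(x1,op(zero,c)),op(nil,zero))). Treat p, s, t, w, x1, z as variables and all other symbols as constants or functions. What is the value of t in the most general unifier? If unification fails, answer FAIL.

Decompose op/2: branch(s,1,op(p,7)) =?= branch(op(m,7),x1,t),  branch(w,z,p) =?= branch(op(t,nil),op(x1,op(zero,c)),op(nil,zero)).
Decompose branch/3: s =?= op(m,7),  1 =?= x1,  op(p,7) =?= t.
Bind s := op(m,7); no other remaining equation mentions s.
Bind x1 := 1; substituting into the one remaining equation that mentions x1 gives: branch(w,z,p) =?= branch(op(t,nil),op(1,op(zero,c)),op(nil,zero)).
Bind t := op(p,7); substituting into the remaining equation gives: branch(w,z,p) =?= branch(op(op(p,7),nil),op(1,op(zero,c)),op(nil,zero)).
Decompose branch/3: w =?= op(op(p,7),nil),  z =?= op(1,op(zero,c)),  p =?= op(nil,zero).
Bind w := op(op(p,7),nil); no other remaining equation mentions w.
Bind z := op(1,op(zero,c)); no other remaining equation mentions z.
Bind p := op(nil,zero). Substituting into the earlier bindings gives t := op(op(nil,zero),7), w := op(op(op(nil,zero),7),nil).
MGU = { s -> op(m,7), x1 -> 1, t -> op(op(nil,zero),7), w -> op(op(op(nil,zero),7),nil), z -> op(1,op(zero,c)), p -> op(nil,zero) }, so t -> op(op(nil,zero),7).

op(op(nil,zero),7)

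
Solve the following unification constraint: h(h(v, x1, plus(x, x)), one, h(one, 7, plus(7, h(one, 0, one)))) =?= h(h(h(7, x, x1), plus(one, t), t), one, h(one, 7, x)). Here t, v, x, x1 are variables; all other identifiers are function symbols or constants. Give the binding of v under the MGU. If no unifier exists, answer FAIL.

h(7, plus(7, h(one, 0, one)), plus(one, plus(plus(7, h(one, 0, one)), plus(7, h(one, 0, one)))))

Decompose h/3: h(v, x1, plus(x, x)) =?= h(h(7, x, x1), plus(one, t), t),  one =?= one,  h(one, 7, plus(7, h(one, 0, one))) =?= h(one, 7, x).
Decompose h/3: v =?= h(7, x, x1),  x1 =?= plus(one, t),  plus(x, x) =?= t.
Bind v := h(7, x, x1); no other remaining equation mentions v.
Bind x1 := plus(one, t); no other remaining equation mentions x1. Substituting into the earlier binding gives v := h(7, x, plus(one, t)).
Bind t := plus(x, x); no other remaining equation mentions t. Substituting into the earlier bindings gives v := h(7, x, plus(one, plus(x, x))), x1 := plus(one, plus(x, x)).
Delete trivial equation one =?= one.
Decompose h/3: one =?= one,  7 =?= 7,  plus(7, h(one, 0, one)) =?= x.
Delete trivial equation one =?= one.
Delete trivial equation 7 =?= 7.
Bind x := plus(7, h(one, 0, one)). Substituting into the earlier bindings gives v := h(7, plus(7, h(one, 0, one)), plus(one, plus(plus(7, h(one, 0, one)), plus(7, h(one, 0, one))))), x1 := plus(one, plus(plus(7, h(one, 0, one)), plus(7, h(one, 0, one)))), t := plus(plus(7, h(one, 0, one)), plus(7, h(one, 0, one))).
MGU = { v ↦ h(7, plus(7, h(one, 0, one)), plus(one, plus(plus(7, h(one, 0, one)), plus(7, h(one, 0, one))))), x1 ↦ plus(one, plus(plus(7, h(one, 0, one)), plus(7, h(one, 0, one)))), t ↦ plus(plus(7, h(one, 0, one)), plus(7, h(one, 0, one))), x ↦ plus(7, h(one, 0, one)) }, so v ↦ h(7, plus(7, h(one, 0, one)), plus(one, plus(plus(7, h(one, 0, one)), plus(7, h(one, 0, one))))).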